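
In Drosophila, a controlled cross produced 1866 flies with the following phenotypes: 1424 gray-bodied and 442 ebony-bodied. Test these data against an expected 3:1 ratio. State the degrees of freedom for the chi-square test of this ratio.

1

A goodness-of-fit test with 2 phenotype classes has df = 2 − 1 = 1.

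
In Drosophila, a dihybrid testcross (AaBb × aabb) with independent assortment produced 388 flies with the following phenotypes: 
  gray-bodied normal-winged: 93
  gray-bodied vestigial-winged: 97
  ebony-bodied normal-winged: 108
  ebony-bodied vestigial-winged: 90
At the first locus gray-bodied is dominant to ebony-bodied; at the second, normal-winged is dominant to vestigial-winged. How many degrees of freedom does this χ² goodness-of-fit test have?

A dihybrid testcross with independent assortment gives a 1:1:1:1 ratio.
A goodness-of-fit test with 4 phenotype classes has df = 4 − 1 = 3.

3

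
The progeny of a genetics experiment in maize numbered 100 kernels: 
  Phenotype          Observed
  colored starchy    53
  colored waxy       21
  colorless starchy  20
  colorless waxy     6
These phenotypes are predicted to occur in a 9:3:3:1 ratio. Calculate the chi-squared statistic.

Expected counts for N = 100 under a 9:3:3:1 ratio (total parts = 16):
  colored starchy: 100 × 9/16 = 56.25
  colored waxy: 100 × 3/16 = 18.75
  colorless starchy: 100 × 3/16 = 18.75
  colorless waxy: 100 × 1/16 = 6.25
χ² = Σ (O − E)² / E
  colored starchy: (53 − 56.25)² / 56.25 = 0.1878
  colored waxy: (21 − 18.75)² / 18.75 = 0.2700
  colorless starchy: (20 − 18.75)² / 18.75 = 0.0833
  colorless waxy: (6 − 6.25)² / 6.25 = 0.0100
χ² = 0.1878 + 0.2700 + 0.0833 + 0.0100 = 0.5511 ≈ 0.551

0.551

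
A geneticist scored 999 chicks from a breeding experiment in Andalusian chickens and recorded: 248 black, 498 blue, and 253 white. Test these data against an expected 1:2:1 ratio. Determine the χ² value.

0.059

Total ratio parts = 4. Expected numbers out of 999:
  black: 999 × 1/4 = 249.75
  blue: 999 × 2/4 = 499.5
  white: 999 × 1/4 = 249.75
χ² = Σ (O − E)² / E
  black: (248 − 249.75)² / 249.75 = 0.0123
  blue: (498 − 499.5)² / 499.5 = 0.0045
  white: (253 − 249.75)² / 249.75 = 0.0423
χ² = 0.0123 + 0.0045 + 0.0423 = 0.0591 ≈ 0.059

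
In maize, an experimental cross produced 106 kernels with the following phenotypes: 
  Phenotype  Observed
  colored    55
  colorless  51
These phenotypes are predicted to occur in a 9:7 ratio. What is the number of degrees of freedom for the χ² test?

1

A goodness-of-fit test with 2 phenotype classes has df = 2 − 1 = 1.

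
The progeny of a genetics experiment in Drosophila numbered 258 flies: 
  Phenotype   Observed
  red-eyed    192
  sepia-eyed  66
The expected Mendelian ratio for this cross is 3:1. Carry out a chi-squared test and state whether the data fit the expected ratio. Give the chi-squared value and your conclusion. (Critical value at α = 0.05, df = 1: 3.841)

0.047; consistent

The 3:1 ratio has 4 parts, so with N = 258 the expected counts are:
  red-eyed: 258 × 3/4 = 193.5
  sepia-eyed: 258 × 1/4 = 64.5
χ² = Σ (O − E)² / E
  red-eyed: (192 − 193.5)² / 193.5 = 0.0116
  sepia-eyed: (66 − 64.5)² / 64.5 = 0.0349
χ² = 0.0116 + 0.0349 = 0.0465 ≈ 0.047
Degrees of freedom = 2 − 1 = 1; critical value at α = 0.05 is 3.841.
Since 0.047 < 3.841, we fail to reject the null hypothesis — the data are consistent with the 3:1 ratio.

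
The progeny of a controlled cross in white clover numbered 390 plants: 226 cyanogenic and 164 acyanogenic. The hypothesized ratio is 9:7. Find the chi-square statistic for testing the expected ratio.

Total ratio parts = 16. Expected numbers out of 390:
  cyanogenic: 390 × 9/16 = 219.375
  acyanogenic: 390 × 7/16 = 170.625
χ² = Σ (O − E)² / E
  cyanogenic: (226 − 219.375)² / 219.375 = 0.2001
  acyanogenic: (164 − 170.625)² / 170.625 = 0.2572
χ² = 0.2001 + 0.2572 = 0.4573 ≈ 0.457

0.457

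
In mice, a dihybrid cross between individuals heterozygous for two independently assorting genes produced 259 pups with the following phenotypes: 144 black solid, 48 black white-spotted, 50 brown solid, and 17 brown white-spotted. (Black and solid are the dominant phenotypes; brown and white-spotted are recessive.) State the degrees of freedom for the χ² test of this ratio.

3

A dihybrid F₂ with independent assortment and complete dominance at both loci gives a 9:3:3:1 phenotypic ratio.
A goodness-of-fit test with 4 phenotype classes has df = 4 − 1 = 3.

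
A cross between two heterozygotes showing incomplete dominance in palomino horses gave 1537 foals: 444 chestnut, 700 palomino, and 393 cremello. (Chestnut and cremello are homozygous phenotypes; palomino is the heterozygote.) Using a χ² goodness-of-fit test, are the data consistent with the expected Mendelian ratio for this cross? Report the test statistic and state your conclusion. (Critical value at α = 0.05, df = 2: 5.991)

With incomplete dominance, a heterozygote × heterozygote cross gives a 1:2:1 phenotypic ratio.
Expected counts for N = 1537 under a 1:2:1 ratio (total parts = 4):
  chestnut: 1537 × 1/4 = 384.25
  palomino: 1537 × 2/4 = 768.5
  cremello: 1537 × 1/4 = 384.25
χ² = Σ (O − E)² / E
  chestnut: (444 − 384.25)² / 384.25 = 9.2910
  palomino: (700 − 768.5)² / 768.5 = 6.1057
  cremello: (393 − 384.25)² / 384.25 = 0.1993
χ² = 9.2910 + 6.1057 + 0.1993 = 15.596
Degrees of freedom = 3 − 1 = 2; critical value at α = 0.05 is 5.991.
Since 15.596 > 5.991, we reject the null hypothesis — the data do not fit the 1:2:1 ratio.

15.596; not consistent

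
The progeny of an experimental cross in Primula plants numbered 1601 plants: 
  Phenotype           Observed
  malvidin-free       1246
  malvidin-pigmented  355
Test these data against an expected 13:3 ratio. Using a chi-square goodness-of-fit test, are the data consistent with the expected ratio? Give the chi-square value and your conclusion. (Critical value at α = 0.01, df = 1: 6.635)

Under the 13:3 hypothesis (Σ ratio = 16, N = 1601):
  malvidin-free: 1601 × 13/16 = 1300.8125
  malvidin-pigmented: 1601 × 3/16 = 300.1875
χ² = Σ (O − E)² / E
  malvidin-free: (1246 − 1300.8125)² / 1300.8125 = 2.3096
  malvidin-pigmented: (355 − 300.1875)² / 300.1875 = 10.0084
χ² = 2.3096 + 10.0084 = 12.318
Degrees of freedom = 2 − 1 = 1; critical value at α = 0.01 is 6.635.
Since 12.318 > 6.635, we reject the null hypothesis — the data do not fit the 13:3 ratio.

12.318; not consistent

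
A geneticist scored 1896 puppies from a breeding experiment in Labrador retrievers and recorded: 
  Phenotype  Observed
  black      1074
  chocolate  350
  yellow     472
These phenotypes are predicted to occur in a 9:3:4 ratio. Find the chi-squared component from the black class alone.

Total ratio parts = 16. Expected numbers out of 1896:
  black: 1896 × 9/16 = 1066.5
  chocolate: 1896 × 3/16 = 355.5
  yellow: 1896 × 4/16 = 474
Contribution of black: (1074 − 1066.5)² / 1066.5 = 0.0527

0.053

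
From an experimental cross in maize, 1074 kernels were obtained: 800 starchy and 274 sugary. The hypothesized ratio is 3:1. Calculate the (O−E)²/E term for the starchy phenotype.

0.038

Expected counts for N = 1074 under a 3:1 ratio (total parts = 4):
  starchy: 1074 × 3/4 = 805.5
  sugary: 1074 × 1/4 = 268.5
Contribution of starchy: (800 − 805.5)² / 805.5 = 0.0376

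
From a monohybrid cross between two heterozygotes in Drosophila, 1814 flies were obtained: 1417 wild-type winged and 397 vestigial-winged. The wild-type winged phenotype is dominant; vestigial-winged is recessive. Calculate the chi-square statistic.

For a monohybrid cross between heterozygotes with complete dominance, the expected phenotypic ratio is 3:1.
Under the 3:1 hypothesis (Σ ratio = 4, N = 1814):
  wild-type winged: 1814 × 3/4 = 1360.5
  vestigial-winged: 1814 × 1/4 = 453.5
χ² = Σ (O − E)² / E
  wild-type winged: (1417 − 1360.5)² / 1360.5 = 2.3464
  vestigial-winged: (397 − 453.5)² / 453.5 = 7.0391
χ² = 2.3464 + 7.0391 = 9.3855 ≈ 9.386

9.386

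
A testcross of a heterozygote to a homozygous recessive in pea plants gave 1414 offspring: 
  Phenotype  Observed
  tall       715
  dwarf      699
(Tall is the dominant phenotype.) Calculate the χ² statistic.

A testcross of a heterozygote (Aa × aa) gives a 1:1 phenotypic ratio.
Expected counts for N = 1414 under a 1:1 ratio (total parts = 2):
  tall: 1414 × 1/2 = 707
  dwarf: 1414 × 1/2 = 707
χ² = Σ (O − E)² / E
  tall: (715 − 707)² / 707 = 0.0905
  dwarf: (699 − 707)² / 707 = 0.0905
χ² = 0.0905 + 0.0905 = 0.181

0.181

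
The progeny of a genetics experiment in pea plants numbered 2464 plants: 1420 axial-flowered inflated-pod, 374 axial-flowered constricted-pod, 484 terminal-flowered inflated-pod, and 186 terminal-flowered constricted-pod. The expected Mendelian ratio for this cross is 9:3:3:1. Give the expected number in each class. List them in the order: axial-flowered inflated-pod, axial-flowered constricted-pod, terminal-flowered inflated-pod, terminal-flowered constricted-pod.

Total ratio parts = 16. Expected numbers out of 2464:
  axial-flowered inflated-pod: 2464 × 9/16 = 1386
  axial-flowered constricted-pod: 2464 × 3/16 = 462
  terminal-flowered inflated-pod: 2464 × 3/16 = 462
  terminal-flowered constricted-pod: 2464 × 1/16 = 154

1386, 462, 462, 154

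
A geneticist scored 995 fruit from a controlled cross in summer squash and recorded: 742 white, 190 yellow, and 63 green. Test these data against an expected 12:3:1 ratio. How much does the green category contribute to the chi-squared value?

Expected counts for N = 995 under a 12:3:1 ratio (total parts = 16):
  white: 995 × 12/16 = 746.25
  yellow: 995 × 3/16 = 186.5625
  green: 995 × 1/16 = 62.1875
Contribution of green: (63 − 62.1875)² / 62.1875 = 0.0106

0.011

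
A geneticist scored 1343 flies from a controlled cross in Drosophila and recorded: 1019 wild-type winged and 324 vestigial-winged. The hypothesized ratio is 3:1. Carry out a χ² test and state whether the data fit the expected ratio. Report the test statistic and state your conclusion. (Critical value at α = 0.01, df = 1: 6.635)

0.548; consistent

Expected counts for N = 1343 under a 3:1 ratio (total parts = 4):
  wild-type winged: 1343 × 3/4 = 1007.25
  vestigial-winged: 1343 × 1/4 = 335.75
χ² = Σ (O − E)² / E
  wild-type winged: (1019 − 1007.25)² / 1007.25 = 0.1371
  vestigial-winged: (324 − 335.75)² / 335.75 = 0.4112
χ² = 0.1371 + 0.4112 = 0.5483 ≈ 0.548
Degrees of freedom = 2 − 1 = 1; critical value at α = 0.01 is 6.635.
Since 0.548 < 6.635, we fail to reject the null hypothesis — the data are consistent with the 3:1 ratio.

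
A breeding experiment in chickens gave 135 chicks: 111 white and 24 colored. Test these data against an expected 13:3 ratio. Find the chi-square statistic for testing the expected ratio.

0.084

Under the 13:3 hypothesis (Σ ratio = 16, N = 135):
  white: 135 × 13/16 = 109.6875
  colored: 135 × 3/16 = 25.3125
χ² = Σ (O − E)² / E
  white: (111 − 109.6875)² / 109.6875 = 0.0157
  colored: (24 − 25.3125)² / 25.3125 = 0.0681
χ² = 0.0157 + 0.0681 = 0.0838 ≈ 0.084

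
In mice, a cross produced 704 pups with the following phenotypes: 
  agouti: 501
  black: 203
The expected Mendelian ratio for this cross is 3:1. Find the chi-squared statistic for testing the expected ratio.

5.523

The 3:1 ratio has 4 parts, so with N = 704 the expected counts are:
  agouti: 704 × 3/4 = 528
  black: 704 × 1/4 = 176
χ² = Σ (O − E)² / E
  agouti: (501 − 528)² / 528 = 1.3807
  black: (203 − 176)² / 176 = 4.1420
χ² = 1.3807 + 4.1420 = 5.5227 ≈ 5.523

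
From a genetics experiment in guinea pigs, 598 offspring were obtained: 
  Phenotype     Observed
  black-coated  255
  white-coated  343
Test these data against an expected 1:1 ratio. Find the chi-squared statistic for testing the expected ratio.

Under the 1:1 hypothesis (Σ ratio = 2, N = 598):
  black-coated: 598 × 1/2 = 299
  white-coated: 598 × 1/2 = 299
χ² = Σ (O − E)² / E
  black-coated: (255 − 299)² / 299 = 6.4749
  white-coated: (343 − 299)² / 299 = 6.4749
χ² = 6.4749 + 6.4749 = 12.9498 ≈ 12.950

12.950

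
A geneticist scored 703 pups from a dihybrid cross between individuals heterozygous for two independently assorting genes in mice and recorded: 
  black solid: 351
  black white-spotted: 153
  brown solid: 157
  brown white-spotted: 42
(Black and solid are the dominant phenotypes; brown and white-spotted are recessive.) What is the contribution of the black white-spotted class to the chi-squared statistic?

3.406

A dihybrid F₂ with independent assortment and complete dominance at both loci gives a 9:3:3:1 phenotypic ratio.
Total ratio parts = 16. Expected numbers out of 703:
  black solid: 703 × 9/16 = 395.4375
  black white-spotted: 703 × 3/16 = 131.8125
  brown solid: 703 × 3/16 = 131.8125
  brown white-spotted: 703 × 1/16 = 43.9375
Contribution of black white-spotted: (153 − 131.8125)² / 131.8125 = 3.4057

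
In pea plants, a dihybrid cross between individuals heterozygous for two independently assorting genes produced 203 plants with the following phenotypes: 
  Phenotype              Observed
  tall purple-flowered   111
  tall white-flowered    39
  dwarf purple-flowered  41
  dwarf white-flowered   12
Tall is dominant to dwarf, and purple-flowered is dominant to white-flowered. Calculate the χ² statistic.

0.376

A dihybrid F₂ with independent assortment and complete dominance at both loci gives a 9:3:3:1 phenotypic ratio.
Total ratio parts = 16. Expected numbers out of 203:
  tall purple-flowered: 203 × 9/16 = 114.1875
  tall white-flowered: 203 × 3/16 = 38.0625
  dwarf purple-flowered: 203 × 3/16 = 38.0625
  dwarf white-flowered: 203 × 1/16 = 12.6875
χ² = Σ (O − E)² / E
  tall purple-flowered: (111 − 114.1875)² / 114.1875 = 0.0890
  tall white-flowered: (39 − 38.0625)² / 38.0625 = 0.0231
  dwarf purple-flowered: (41 − 38.0625)² / 38.0625 = 0.2267
  dwarf white-flowered: (12 − 12.6875)² / 12.6875 = 0.0373
χ² = 0.0890 + 0.0231 + 0.2267 + 0.0373 = 0.3761 ≈ 0.376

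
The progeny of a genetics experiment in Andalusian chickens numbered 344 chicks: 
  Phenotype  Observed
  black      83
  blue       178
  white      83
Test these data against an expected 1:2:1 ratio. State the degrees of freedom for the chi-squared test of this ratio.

A goodness-of-fit test with 3 phenotype classes has df = 3 − 1 = 2.

2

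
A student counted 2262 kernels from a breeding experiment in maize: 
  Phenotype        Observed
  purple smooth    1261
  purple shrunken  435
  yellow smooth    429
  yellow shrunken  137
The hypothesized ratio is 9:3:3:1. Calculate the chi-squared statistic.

Under the 9:3:3:1 hypothesis (Σ ratio = 16, N = 2262):
  purple smooth: 2262 × 9/16 = 1272.375
  purple shrunken: 2262 × 3/16 = 424.125
  yellow smooth: 2262 × 3/16 = 424.125
  yellow shrunken: 2262 × 1/16 = 141.375
χ² = Σ (O − E)² / E
  purple smooth: (1261 − 1272.375)² / 1272.375 = 0.1017
  purple shrunken: (435 − 424.125)² / 424.125 = 0.2788
  yellow smooth: (429 − 424.125)² / 424.125 = 0.0560
  yellow shrunken: (137 − 141.375)² / 141.375 = 0.1354
χ² = 0.1017 + 0.2788 + 0.0560 + 0.1354 = 0.5719 ≈ 0.572

0.572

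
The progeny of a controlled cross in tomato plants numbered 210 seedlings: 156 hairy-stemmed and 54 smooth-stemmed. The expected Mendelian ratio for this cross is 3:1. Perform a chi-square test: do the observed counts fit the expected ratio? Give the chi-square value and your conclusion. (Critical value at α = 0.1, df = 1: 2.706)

0.057; consistent

Total ratio parts = 4. Expected numbers out of 210:
  hairy-stemmed: 210 × 3/4 = 157.5
  smooth-stemmed: 210 × 1/4 = 52.5
χ² = Σ (O − E)² / E
  hairy-stemmed: (156 − 157.5)² / 157.5 = 0.0143
  smooth-stemmed: (54 − 52.5)² / 52.5 = 0.0429
χ² = 0.0143 + 0.0429 = 0.0572 ≈ 0.057
Degrees of freedom = 2 − 1 = 1; critical value at α = 0.1 is 2.706.
Since 0.057 < 2.706, we fail to reject the null hypothesis — the data are consistent with the 3:1 ratio.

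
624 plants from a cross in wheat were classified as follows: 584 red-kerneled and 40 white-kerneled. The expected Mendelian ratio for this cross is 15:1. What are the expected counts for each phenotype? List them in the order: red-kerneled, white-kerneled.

Under the 15:1 hypothesis (Σ ratio = 16, N = 624):
  red-kerneled: 624 × 15/16 = 585
  white-kerneled: 624 × 1/16 = 39

585, 39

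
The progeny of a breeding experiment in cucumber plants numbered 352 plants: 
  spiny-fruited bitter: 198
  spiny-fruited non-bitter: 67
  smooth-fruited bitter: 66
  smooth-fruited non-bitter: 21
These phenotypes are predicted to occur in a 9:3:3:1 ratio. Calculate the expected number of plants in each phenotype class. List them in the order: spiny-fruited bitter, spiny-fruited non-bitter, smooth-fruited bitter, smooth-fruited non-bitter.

The 9:3:3:1 ratio has 16 parts, so with N = 352 the expected counts are:
  spiny-fruited bitter: 352 × 9/16 = 198
  spiny-fruited non-bitter: 352 × 3/16 = 66
  smooth-fruited bitter: 352 × 3/16 = 66
  smooth-fruited non-bitter: 352 × 1/16 = 22

198, 66, 66, 22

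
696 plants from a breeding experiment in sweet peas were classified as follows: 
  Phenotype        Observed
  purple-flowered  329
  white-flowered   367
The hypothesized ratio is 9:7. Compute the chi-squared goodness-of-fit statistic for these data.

Expected counts for N = 696 under a 9:7 ratio (total parts = 16):
  purple-flowered: 696 × 9/16 = 391.5
  white-flowered: 696 × 7/16 = 304.5
χ² = Σ (O − E)² / E
  purple-flowered: (329 − 391.5)² / 391.5 = 9.9777
  white-flowered: (367 − 304.5)² / 304.5 = 12.8284
χ² = 9.9777 + 12.8284 = 22.8061 ≈ 22.806

22.806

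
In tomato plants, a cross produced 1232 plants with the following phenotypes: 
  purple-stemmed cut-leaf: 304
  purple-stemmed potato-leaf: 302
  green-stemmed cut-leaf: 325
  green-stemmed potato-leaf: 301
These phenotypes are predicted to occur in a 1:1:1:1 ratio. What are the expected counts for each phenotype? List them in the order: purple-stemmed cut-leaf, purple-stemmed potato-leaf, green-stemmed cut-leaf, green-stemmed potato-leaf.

308, 308, 308, 308

Under the 1:1:1:1 hypothesis (Σ ratio = 4, N = 1232):
  purple-stemmed cut-leaf: 1232 × 1/4 = 308
  purple-stemmed potato-leaf: 1232 × 1/4 = 308
  green-stemmed cut-leaf: 1232 × 1/4 = 308
  green-stemmed potato-leaf: 1232 × 1/4 = 308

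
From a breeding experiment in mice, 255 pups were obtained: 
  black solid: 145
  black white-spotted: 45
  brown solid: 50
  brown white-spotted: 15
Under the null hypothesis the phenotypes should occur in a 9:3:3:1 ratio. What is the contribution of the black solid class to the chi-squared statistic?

Total ratio parts = 16. Expected numbers out of 255:
  black solid: 255 × 9/16 = 143.4375
  black white-spotted: 255 × 3/16 = 47.8125
  brown solid: 255 × 3/16 = 47.8125
  brown white-spotted: 255 × 1/16 = 15.9375
Contribution of black solid: (145 − 143.4375)² / 143.4375 = 0.0170

0.017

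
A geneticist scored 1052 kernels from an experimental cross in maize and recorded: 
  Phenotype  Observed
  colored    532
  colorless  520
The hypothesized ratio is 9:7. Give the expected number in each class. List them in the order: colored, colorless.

591.75, 460.25

Expected counts for N = 1052 under a 9:7 ratio (total parts = 16):
  colored: 1052 × 9/16 = 591.75
  colorless: 1052 × 7/16 = 460.25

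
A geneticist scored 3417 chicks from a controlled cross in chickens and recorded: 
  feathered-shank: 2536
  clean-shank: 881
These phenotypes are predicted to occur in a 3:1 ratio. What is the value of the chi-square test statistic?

The 3:1 ratio has 4 parts, so with N = 3417 the expected counts are:
  feathered-shank: 3417 × 3/4 = 2562.75
  clean-shank: 3417 × 1/4 = 854.25
χ² = Σ (O − E)² / E
  feathered-shank: (2536 − 2562.75)² / 2562.75 = 0.2792
  clean-shank: (881 − 854.25)² / 854.25 = 0.8376
χ² = 0.2792 + 0.8376 = 1.1168 ≈ 1.117

1.117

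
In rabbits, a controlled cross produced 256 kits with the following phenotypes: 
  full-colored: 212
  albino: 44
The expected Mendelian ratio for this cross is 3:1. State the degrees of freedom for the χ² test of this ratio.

1

A goodness-of-fit test with 2 phenotype classes has df = 2 − 1 = 1.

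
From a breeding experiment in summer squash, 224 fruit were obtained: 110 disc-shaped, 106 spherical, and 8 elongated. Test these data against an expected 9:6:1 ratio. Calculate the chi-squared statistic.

Under the 9:6:1 hypothesis (Σ ratio = 16, N = 224):
  disc-shaped: 224 × 9/16 = 126
  spherical: 224 × 6/16 = 84
  elongated: 224 × 1/16 = 14
χ² = Σ (O − E)² / E
  disc-shaped: (110 − 126)² / 126 = 2.0317
  spherical: (106 − 84)² / 84 = 5.7619
  elongated: (8 − 14)² / 14 = 2.5714
χ² = 2.0317 + 5.7619 + 2.5714 = 10.365

10.365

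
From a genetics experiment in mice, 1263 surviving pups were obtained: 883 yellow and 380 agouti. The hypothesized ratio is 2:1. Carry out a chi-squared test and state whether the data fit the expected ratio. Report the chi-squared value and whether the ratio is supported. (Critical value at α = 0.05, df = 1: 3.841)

The 2:1 ratio has 3 parts, so with N = 1263 the expected counts are:
  yellow: 1263 × 2/3 = 842
  agouti: 1263 × 1/3 = 421
χ² = Σ (O − E)² / E
  yellow: (883 − 842)² / 842 = 1.9964
  agouti: (380 − 421)² / 421 = 3.9929
χ² = 1.9964 + 3.9929 = 5.9893 ≈ 5.989
Degrees of freedom = 2 − 1 = 1; critical value at α = 0.05 is 3.841.
Since 5.989 > 3.841, we reject the null hypothesis — the data do not fit the 2:1 ratio.

5.989; not consistent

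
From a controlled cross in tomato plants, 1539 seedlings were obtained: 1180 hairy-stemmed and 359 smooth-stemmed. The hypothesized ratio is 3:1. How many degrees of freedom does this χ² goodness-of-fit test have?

A goodness-of-fit test with 2 phenotype classes has df = 2 − 1 = 1.

1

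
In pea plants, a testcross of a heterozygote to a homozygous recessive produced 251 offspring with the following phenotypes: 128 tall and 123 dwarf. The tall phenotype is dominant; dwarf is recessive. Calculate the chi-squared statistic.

A testcross of a heterozygote (Aa × aa) gives a 1:1 phenotypic ratio.
The 1:1 ratio has 2 parts, so with N = 251 the expected counts are:
  tall: 251 × 1/2 = 125.5
  dwarf: 251 × 1/2 = 125.5
χ² = Σ (O − E)² / E
  tall: (128 − 125.5)² / 125.5 = 0.0498
  dwarf: (123 − 125.5)² / 125.5 = 0.0498
χ² = 0.0498 + 0.0498 = 0.0996 ≈ 0.100

0.100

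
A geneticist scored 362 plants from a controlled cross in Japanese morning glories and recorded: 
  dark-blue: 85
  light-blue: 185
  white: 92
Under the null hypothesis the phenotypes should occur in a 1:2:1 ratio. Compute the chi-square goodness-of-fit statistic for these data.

0.448

The 1:2:1 ratio has 4 parts, so with N = 362 the expected counts are:
  dark-blue: 362 × 1/4 = 90.5
  light-blue: 362 × 2/4 = 181
  white: 362 × 1/4 = 90.5
χ² = Σ (O − E)² / E
  dark-blue: (85 − 90.5)² / 90.5 = 0.3343
  light-blue: (185 − 181)² / 181 = 0.0884
  white: (92 − 90.5)² / 90.5 = 0.0249
χ² = 0.3343 + 0.0884 + 0.0249 = 0.4476 ≈ 0.448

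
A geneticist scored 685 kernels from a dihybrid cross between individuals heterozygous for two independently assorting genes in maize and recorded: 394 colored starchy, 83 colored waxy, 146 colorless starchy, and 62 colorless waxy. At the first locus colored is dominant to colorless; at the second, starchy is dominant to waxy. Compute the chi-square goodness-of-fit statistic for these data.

27.271

A dihybrid F₂ with independent assortment and complete dominance at both loci gives a 9:3:3:1 phenotypic ratio.
Expected counts for N = 685 under a 9:3:3:1 ratio (total parts = 16):
  colored starchy: 685 × 9/16 = 385.3125
  colored waxy: 685 × 3/16 = 128.4375
  colorless starchy: 685 × 3/16 = 128.4375
  colorless waxy: 685 × 1/16 = 42.8125
χ² = Σ (O − E)² / E
  colored starchy: (394 − 385.3125)² / 385.3125 = 0.1959
  colored waxy: (83 − 128.4375)² / 128.4375 = 16.0745
  colorless starchy: (146 − 128.4375)² / 128.4375 = 2.4015
  colorless waxy: (62 − 42.8125)² / 42.8125 = 8.5994
χ² = 0.1959 + 16.0745 + 2.4015 + 8.5994 = 27.2713 ≈ 27.271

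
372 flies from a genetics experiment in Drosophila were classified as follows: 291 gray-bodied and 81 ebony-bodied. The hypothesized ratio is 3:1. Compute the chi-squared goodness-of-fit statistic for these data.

Expected counts for N = 372 under a 3:1 ratio (total parts = 4):
  gray-bodied: 372 × 3/4 = 279
  ebony-bodied: 372 × 1/4 = 93
χ² = Σ (O − E)² / E
  gray-bodied: (291 − 279)² / 279 = 0.5161
  ebony-bodied: (81 − 93)² / 93 = 1.5484
χ² = 0.5161 + 1.5484 = 2.0645 ≈ 2.065

2.065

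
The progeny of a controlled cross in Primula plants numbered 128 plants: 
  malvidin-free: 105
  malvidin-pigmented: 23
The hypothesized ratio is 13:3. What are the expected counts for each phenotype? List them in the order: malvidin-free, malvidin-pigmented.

Expected counts for N = 128 under a 13:3 ratio (total parts = 16):
  malvidin-free: 128 × 13/16 = 104
  malvidin-pigmented: 128 × 3/16 = 24

104, 24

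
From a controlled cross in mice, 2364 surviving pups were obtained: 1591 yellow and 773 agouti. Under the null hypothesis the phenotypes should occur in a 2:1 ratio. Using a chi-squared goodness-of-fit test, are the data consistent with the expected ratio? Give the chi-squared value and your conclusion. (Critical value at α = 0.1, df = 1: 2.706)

0.428; consistent

Expected counts for N = 2364 under a 2:1 ratio (total parts = 3):
  yellow: 2364 × 2/3 = 1576
  agouti: 2364 × 1/3 = 788
χ² = Σ (O − E)² / E
  yellow: (1591 − 1576)² / 1576 = 0.1428
  agouti: (773 − 788)² / 788 = 0.2855
χ² = 0.1428 + 0.2855 = 0.4283 ≈ 0.428
Degrees of freedom = 2 − 1 = 1; critical value at α = 0.1 is 2.706.
Since 0.428 < 2.706, we fail to reject the null hypothesis — the data are consistent with the 2:1 ratio.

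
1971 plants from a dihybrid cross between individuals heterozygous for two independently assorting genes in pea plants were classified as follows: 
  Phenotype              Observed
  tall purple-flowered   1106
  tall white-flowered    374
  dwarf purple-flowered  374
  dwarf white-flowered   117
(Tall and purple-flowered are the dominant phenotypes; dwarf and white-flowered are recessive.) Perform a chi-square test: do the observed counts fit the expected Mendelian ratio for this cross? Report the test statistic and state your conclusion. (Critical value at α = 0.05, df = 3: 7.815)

0.424; consistent

A dihybrid F₂ with independent assortment and complete dominance at both loci gives a 9:3:3:1 phenotypic ratio.
Total ratio parts = 16. Expected numbers out of 1971:
  tall purple-flowered: 1971 × 9/16 = 1108.6875
  tall white-flowered: 1971 × 3/16 = 369.5625
  dwarf purple-flowered: 1971 × 3/16 = 369.5625
  dwarf white-flowered: 1971 × 1/16 = 123.1875
χ² = Σ (O − E)² / E
  tall purple-flowered: (1106 − 1108.6875)² / 1108.6875 = 0.0065
  tall white-flowered: (374 − 369.5625)² / 369.5625 = 0.0533
  dwarf purple-flowered: (374 − 369.5625)² / 369.5625 = 0.0533
  dwarf white-flowered: (117 − 123.1875)² / 123.1875 = 0.3108
χ² = 0.0065 + 0.0533 + 0.0533 + 0.3108 = 0.4239 ≈ 0.424
Degrees of freedom = 4 − 1 = 3; critical value at α = 0.05 is 7.815.
Since 0.424 < 7.815, we fail to reject the null hypothesis — the data are consistent with the 9:3:3:1 ratio.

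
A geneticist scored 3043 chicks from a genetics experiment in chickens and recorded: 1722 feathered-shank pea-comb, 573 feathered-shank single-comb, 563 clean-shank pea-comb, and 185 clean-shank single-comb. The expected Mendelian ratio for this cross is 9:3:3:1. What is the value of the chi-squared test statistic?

Expected counts for N = 3043 under a 9:3:3:1 ratio (total parts = 16):
  feathered-shank pea-comb: 3043 × 9/16 = 1711.6875
  feathered-shank single-comb: 3043 × 3/16 = 570.5625
  clean-shank pea-comb: 3043 × 3/16 = 570.5625
  clean-shank single-comb: 3043 × 1/16 = 190.1875
χ² = Σ (O − E)² / E
  feathered-shank pea-comb: (1722 − 1711.6875)² / 1711.6875 = 0.0621
  feathered-shank single-comb: (573 − 570.5625)² / 570.5625 = 0.0104
  clean-shank pea-comb: (563 − 570.5625)² / 570.5625 = 0.1002
  clean-shank single-comb: (185 − 190.1875)² / 190.1875 = 0.1415
χ² = 0.0621 + 0.0104 + 0.1002 + 0.1415 = 0.3142 ≈ 0.314

0.314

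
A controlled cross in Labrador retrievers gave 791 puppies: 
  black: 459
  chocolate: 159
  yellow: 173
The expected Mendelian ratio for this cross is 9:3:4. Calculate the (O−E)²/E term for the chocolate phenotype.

0.770

The 9:3:4 ratio has 16 parts, so with N = 791 the expected counts are:
  black: 791 × 9/16 = 444.9375
  chocolate: 791 × 3/16 = 148.3125
  yellow: 791 × 4/16 = 197.75
Contribution of chocolate: (159 − 148.3125)² / 148.3125 = 0.7701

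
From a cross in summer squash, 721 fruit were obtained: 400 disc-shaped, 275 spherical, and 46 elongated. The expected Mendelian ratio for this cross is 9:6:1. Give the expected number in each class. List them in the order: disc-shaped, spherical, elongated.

405.5625, 270.375, 45.0625

The 9:6:1 ratio has 16 parts, so with N = 721 the expected counts are:
  disc-shaped: 721 × 9/16 = 405.5625
  spherical: 721 × 6/16 = 270.375
  elongated: 721 × 1/16 = 45.0625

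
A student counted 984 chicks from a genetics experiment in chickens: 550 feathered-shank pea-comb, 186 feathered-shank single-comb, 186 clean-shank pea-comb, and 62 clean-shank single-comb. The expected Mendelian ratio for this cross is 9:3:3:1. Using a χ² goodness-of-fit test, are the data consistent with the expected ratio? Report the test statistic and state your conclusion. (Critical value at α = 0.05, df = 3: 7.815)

0.051; consistent

Total ratio parts = 16. Expected numbers out of 984:
  feathered-shank pea-comb: 984 × 9/16 = 553.5
  feathered-shank single-comb: 984 × 3/16 = 184.5
  clean-shank pea-comb: 984 × 3/16 = 184.5
  clean-shank single-comb: 984 × 1/16 = 61.5
χ² = Σ (O − E)² / E
  feathered-shank pea-comb: (550 − 553.5)² / 553.5 = 0.0221
  feathered-shank single-comb: (186 − 184.5)² / 184.5 = 0.0122
  clean-shank pea-comb: (186 − 184.5)² / 184.5 = 0.0122
  clean-shank single-comb: (62 − 61.5)² / 61.5 = 0.0041
χ² = 0.0221 + 0.0122 + 0.0122 + 0.0041 = 0.0506 ≈ 0.051
Degrees of freedom = 4 − 1 = 3; critical value at α = 0.05 is 7.815.
Since 0.051 < 7.815, we fail to reject the null hypothesis — the data are consistent with the 9:3:3:1 ratio.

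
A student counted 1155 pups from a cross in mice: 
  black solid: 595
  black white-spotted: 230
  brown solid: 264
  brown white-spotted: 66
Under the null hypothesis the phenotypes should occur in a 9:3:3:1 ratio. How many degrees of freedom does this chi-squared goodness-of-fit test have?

A goodness-of-fit test with 4 phenotype classes has df = 4 − 1 = 3.

3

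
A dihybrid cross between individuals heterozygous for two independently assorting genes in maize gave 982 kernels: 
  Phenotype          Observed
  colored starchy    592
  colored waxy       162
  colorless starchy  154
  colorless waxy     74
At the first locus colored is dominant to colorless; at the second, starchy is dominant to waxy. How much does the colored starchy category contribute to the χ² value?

2.843

A dihybrid F₂ with independent assortment and complete dominance at both loci gives a 9:3:3:1 phenotypic ratio.
The 9:3:3:1 ratio has 16 parts, so with N = 982 the expected counts are:
  colored starchy: 982 × 9/16 = 552.375
  colored waxy: 982 × 3/16 = 184.125
  colorless starchy: 982 × 3/16 = 184.125
  colorless waxy: 982 × 1/16 = 61.375
Contribution of colored starchy: (592 − 552.375)² / 552.375 = 2.8425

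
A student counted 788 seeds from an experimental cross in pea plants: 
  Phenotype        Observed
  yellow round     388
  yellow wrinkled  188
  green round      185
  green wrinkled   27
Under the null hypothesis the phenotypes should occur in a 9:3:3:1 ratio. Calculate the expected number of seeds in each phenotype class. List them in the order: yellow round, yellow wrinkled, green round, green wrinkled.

443.25, 147.75, 147.75, 49.25

Total ratio parts = 16. Expected numbers out of 788:
  yellow round: 788 × 9/16 = 443.25
  yellow wrinkled: 788 × 3/16 = 147.75
  green round: 788 × 3/16 = 147.75
  green wrinkled: 788 × 1/16 = 49.25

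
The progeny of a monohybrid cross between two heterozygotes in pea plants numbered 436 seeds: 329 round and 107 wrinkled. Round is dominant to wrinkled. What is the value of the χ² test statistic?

0.049

For a monohybrid cross between heterozygotes with complete dominance, the expected phenotypic ratio is 3:1.
Total ratio parts = 4. Expected numbers out of 436:
  round: 436 × 3/4 = 327
  wrinkled: 436 × 1/4 = 109
χ² = Σ (O − E)² / E
  round: (329 − 327)² / 327 = 0.0122
  wrinkled: (107 − 109)² / 109 = 0.0367
χ² = 0.0122 + 0.0367 = 0.0489 ≈ 0.049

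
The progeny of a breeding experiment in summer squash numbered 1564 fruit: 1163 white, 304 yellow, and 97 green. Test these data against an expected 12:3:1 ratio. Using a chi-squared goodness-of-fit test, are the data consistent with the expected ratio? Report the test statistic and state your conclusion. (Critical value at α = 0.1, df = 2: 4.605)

Total ratio parts = 16. Expected numbers out of 1564:
  white: 1564 × 12/16 = 1173
  yellow: 1564 × 3/16 = 293.25
  green: 1564 × 1/16 = 97.75
χ² = Σ (O − E)² / E
  white: (1163 − 1173)² / 1173 = 0.0853
  yellow: (304 − 293.25)² / 293.25 = 0.3941
  green: (97 − 97.75)² / 97.75 = 0.0058
χ² = 0.0853 + 0.3941 + 0.0058 = 0.4852 ≈ 0.485
Degrees of freedom = 3 − 1 = 2; critical value at α = 0.1 is 4.605.
Since 0.485 < 4.605, we fail to reject the null hypothesis — the data are consistent with the 12:3:1 ratio.

0.485; consistent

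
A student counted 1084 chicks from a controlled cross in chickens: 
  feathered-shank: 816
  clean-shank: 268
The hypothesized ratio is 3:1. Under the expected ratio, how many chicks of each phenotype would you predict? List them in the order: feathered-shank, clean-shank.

813, 271

Total ratio parts = 4. Expected numbers out of 1084:
  feathered-shank: 1084 × 3/4 = 813
  clean-shank: 1084 × 1/4 = 271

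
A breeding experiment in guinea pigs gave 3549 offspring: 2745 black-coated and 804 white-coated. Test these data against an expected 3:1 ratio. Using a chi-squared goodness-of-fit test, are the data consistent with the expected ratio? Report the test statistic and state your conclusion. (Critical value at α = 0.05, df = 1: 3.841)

Total ratio parts = 4. Expected numbers out of 3549:
  black-coated: 3549 × 3/4 = 2661.75
  white-coated: 3549 × 1/4 = 887.25
χ² = Σ (O − E)² / E
  black-coated: (2745 − 2661.75)² / 2661.75 = 2.6038
  white-coated: (804 − 887.25)² / 887.25 = 7.8113
χ² = 2.6038 + 7.8113 = 10.4151 ≈ 10.415
Degrees of freedom = 2 − 1 = 1; critical value at α = 0.05 is 3.841.
Since 10.415 > 3.841, we reject the null hypothesis — the data do not fit the 3:1 ratio.

10.415; not consistent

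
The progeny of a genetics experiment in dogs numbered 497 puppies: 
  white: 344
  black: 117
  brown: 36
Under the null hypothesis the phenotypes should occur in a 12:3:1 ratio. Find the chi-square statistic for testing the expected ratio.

Expected counts for N = 497 under a 12:3:1 ratio (total parts = 16):
  white: 497 × 12/16 = 372.75
  black: 497 × 3/16 = 93.1875
  brown: 497 × 1/16 = 31.0625
χ² = Σ (O − E)² / E
  white: (344 − 372.75)² / 372.75 = 2.2175
  black: (117 − 93.1875)² / 93.1875 = 6.0849
  brown: (36 − 31.0625)² / 31.0625 = 0.7848
χ² = 2.2175 + 6.0849 + 0.7848 = 9.0872 ≈ 9.087

9.087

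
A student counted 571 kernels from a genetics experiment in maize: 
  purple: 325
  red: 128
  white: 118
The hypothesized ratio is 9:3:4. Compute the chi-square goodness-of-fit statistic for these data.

8.431

The 9:3:4 ratio has 16 parts, so with N = 571 the expected counts are:
  purple: 571 × 9/16 = 321.1875
  red: 571 × 3/16 = 107.0625
  white: 571 × 4/16 = 142.75
χ² = Σ (O − E)² / E
  purple: (325 − 321.1875)² / 321.1875 = 0.0453
  red: (128 − 107.0625)² / 107.0625 = 4.0946
  white: (118 − 142.75)² / 142.75 = 4.2912
χ² = 0.0453 + 4.0946 + 4.2912 = 8.4311 ≈ 8.431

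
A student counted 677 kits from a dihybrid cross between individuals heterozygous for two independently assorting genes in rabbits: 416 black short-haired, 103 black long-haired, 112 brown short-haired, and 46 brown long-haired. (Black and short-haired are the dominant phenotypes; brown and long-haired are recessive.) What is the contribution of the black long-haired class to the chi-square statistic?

A dihybrid F₂ with independent assortment and complete dominance at both loci gives a 9:3:3:1 phenotypic ratio.
Under the 9:3:3:1 hypothesis (Σ ratio = 16, N = 677):
  black short-haired: 677 × 9/16 = 380.8125
  black long-haired: 677 × 3/16 = 126.9375
  brown short-haired: 677 × 3/16 = 126.9375
  brown long-haired: 677 × 1/16 = 42.3125
Contribution of black long-haired: (103 − 126.9375)² / 126.9375 = 4.5141

4.514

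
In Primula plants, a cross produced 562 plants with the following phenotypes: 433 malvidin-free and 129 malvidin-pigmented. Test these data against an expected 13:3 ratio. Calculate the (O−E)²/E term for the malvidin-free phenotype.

Under the 13:3 hypothesis (Σ ratio = 16, N = 562):
  malvidin-free: 562 × 13/16 = 456.625
  malvidin-pigmented: 562 × 3/16 = 105.375
Contribution of malvidin-free: (433 − 456.625)² / 456.625 = 1.2223

1.222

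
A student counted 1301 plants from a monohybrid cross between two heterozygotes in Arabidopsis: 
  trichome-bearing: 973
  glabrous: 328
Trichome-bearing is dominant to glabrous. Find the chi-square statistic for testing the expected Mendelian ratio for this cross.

For a monohybrid cross between heterozygotes with complete dominance, the expected phenotypic ratio is 3:1.
Expected counts for N = 1301 under a 3:1 ratio (total parts = 4):
  trichome-bearing: 1301 × 3/4 = 975.75
  glabrous: 1301 × 1/4 = 325.25
χ² = Σ (O − E)² / E
  trichome-bearing: (973 − 975.75)² / 975.75 = 0.0078
  glabrous: (328 − 325.25)² / 325.25 = 0.0233
χ² = 0.0078 + 0.0233 = 0.0311 ≈ 0.031

0.031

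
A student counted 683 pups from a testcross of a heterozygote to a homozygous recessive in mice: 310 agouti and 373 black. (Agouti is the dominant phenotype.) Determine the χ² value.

A testcross of a heterozygote (Aa × aa) gives a 1:1 phenotypic ratio.
The 1:1 ratio has 2 parts, so with N = 683 the expected counts are:
  agouti: 683 × 1/2 = 341.5
  black: 683 × 1/2 = 341.5
χ² = Σ (O − E)² / E
  agouti: (310 − 341.5)² / 341.5 = 2.9056
  black: (373 − 341.5)² / 341.5 = 2.9056
χ² = 2.9056 + 2.9056 = 5.8112 ≈ 5.811

5.811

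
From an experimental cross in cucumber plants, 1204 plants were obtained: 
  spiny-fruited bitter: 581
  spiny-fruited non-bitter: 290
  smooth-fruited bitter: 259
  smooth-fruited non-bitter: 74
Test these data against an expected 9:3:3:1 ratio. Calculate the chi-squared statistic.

36.883

The 9:3:3:1 ratio has 16 parts, so with N = 1204 the expected counts are:
  spiny-fruited bitter: 1204 × 9/16 = 677.25
  spiny-fruited non-bitter: 1204 × 3/16 = 225.75
  smooth-fruited bitter: 1204 × 3/16 = 225.75
  smooth-fruited non-bitter: 1204 × 1/16 = 75.25
χ² = Σ (O − E)² / E
  spiny-fruited bitter: (581 − 677.25)² / 677.25 = 13.6789
  spiny-fruited non-bitter: (290 − 225.75)² / 225.75 = 18.2860
  smooth-fruited bitter: (259 − 225.75)² / 225.75 = 4.8973
  smooth-fruited non-bitter: (74 − 75.25)² / 75.25 = 0.0208
χ² = 13.6789 + 18.2860 + 4.8973 + 0.0208 = 36.883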